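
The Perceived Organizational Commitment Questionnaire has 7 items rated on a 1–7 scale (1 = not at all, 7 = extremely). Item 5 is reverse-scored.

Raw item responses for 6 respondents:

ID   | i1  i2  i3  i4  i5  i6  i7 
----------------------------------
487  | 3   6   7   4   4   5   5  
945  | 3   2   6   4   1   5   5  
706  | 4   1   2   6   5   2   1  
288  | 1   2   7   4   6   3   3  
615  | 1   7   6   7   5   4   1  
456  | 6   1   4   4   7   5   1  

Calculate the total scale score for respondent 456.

Respondent 456 raw: 6, 1, 4, 4, 7, 5, 1.
Reverse-coded (reversed = (1+7) − raw = 8 − raw):
  item 1: 6
  item 2: 1
  item 3: 4
  item 4: 4
  item 5: 8 − 7 = 1
  item 6: 5
  item 7: 1
Sum = 6 + 1 + 4 + 4 + 1 + 5 + 1 = 22

22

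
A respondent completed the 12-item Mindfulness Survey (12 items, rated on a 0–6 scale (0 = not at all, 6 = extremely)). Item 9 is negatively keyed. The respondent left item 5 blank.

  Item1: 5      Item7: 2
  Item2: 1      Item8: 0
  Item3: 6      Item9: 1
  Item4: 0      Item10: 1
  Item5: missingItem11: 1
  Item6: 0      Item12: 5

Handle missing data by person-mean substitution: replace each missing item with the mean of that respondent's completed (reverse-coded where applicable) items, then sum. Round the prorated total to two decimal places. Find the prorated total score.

Reverse-coded (on a 0–6 scale, reversed = 6 − raw):
  item 9: 6 − 1 = 5
Completed scored items (11 of 12): 5, 1, 6, 0, 0, 2, 0, 5, 1, 1, 5; sum = 26.
Person mean = 26 / 11 ≈ 2.3636
Prorated total = (26 / 11) × 12 = 28.36 (to 2 dp)

28.36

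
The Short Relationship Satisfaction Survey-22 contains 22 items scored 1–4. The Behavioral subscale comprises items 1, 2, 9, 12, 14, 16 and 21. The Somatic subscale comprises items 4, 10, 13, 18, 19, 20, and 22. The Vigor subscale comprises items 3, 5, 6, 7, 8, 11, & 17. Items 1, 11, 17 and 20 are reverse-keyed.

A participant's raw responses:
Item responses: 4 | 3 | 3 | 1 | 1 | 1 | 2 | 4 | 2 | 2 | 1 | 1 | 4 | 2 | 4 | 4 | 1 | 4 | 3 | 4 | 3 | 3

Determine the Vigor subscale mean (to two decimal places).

2.71

Vigor items: 3, 5, 6, 7, 8, 11, 17.
Of these, items 11 & 17 are reverse-keyed; reversed = (1+4) − raw = 5 − raw.
  item 3: 3
  item 5: 1
  item 6: 1
  item 7: 2
  item 8: 4
  item 11: 5 − 1 = 4
  item 17: 5 − 1 = 4
Sum = 3 + 1 + 1 + 2 + 4 + 4 + 4 = 19
Mean = 19 / 7 = 2.71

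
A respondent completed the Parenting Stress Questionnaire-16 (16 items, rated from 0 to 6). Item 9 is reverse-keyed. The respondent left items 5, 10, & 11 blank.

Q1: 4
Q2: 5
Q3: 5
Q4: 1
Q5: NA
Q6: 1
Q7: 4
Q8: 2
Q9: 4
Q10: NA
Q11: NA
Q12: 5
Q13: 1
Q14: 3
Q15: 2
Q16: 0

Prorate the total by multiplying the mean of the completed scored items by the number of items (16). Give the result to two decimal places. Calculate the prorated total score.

43.08

Reverse-coded (reverse-coded value = 6 − response):
  item 9: 6 − 4 = 2
Completed scored items (13 of 16): 4, 5, 5, 1, 1, 4, 2, 2, 5, 1, 3, 2, 0; sum = 35.
Person mean = 35 / 13 ≈ 2.6923
Prorated total = (35 / 13) × 16 = 43.08 (to 2 dp)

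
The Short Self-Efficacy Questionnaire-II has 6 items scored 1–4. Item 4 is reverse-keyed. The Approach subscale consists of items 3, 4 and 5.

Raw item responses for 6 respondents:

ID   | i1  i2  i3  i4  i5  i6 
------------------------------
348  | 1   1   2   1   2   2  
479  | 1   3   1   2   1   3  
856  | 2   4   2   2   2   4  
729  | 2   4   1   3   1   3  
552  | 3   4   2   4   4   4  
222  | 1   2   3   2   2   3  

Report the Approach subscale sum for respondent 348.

Respondent 348 raw: 1, 1, 2, 1, 2, 2.
Approach items: 3, 4, 5.
Reverse-coded (reverse-coded value = 5 − response):
  item 3: 2
  item 4: 5 − 1 = 4
  item 5: 2
Sum = 2 + 4 + 2 = 8

8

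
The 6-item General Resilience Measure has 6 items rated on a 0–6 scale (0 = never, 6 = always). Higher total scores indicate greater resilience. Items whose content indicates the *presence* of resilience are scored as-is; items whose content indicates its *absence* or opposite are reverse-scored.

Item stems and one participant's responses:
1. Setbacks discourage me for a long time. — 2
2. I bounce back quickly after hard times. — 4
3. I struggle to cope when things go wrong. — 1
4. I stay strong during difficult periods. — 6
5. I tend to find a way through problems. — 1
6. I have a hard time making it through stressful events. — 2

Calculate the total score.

Items 1, 3, 6 describe the absence/opposite of resilience → reverse-score.
reversed = (0+6) − raw = 6 − raw.
  item 1: 6 − 2 = 4
  item 2: 4
  item 3: 6 − 1 = 5
  item 4: 6
  item 5: 1
  item 6: 6 − 2 = 4
Total = 4 + 4 + 5 + 6 + 1 + 4 = 24

24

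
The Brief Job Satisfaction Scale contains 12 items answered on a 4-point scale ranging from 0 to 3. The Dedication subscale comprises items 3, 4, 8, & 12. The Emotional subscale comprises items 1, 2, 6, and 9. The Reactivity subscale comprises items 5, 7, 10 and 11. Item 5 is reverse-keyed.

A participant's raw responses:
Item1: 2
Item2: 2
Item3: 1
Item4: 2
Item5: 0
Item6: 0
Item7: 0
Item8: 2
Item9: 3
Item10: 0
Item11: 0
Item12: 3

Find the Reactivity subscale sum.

3

Reactivity items: 5, 7, 10, 11.
Of these, item 5 is reverse-keyed; on a 0–3 scale, reversed = 3 − raw.
  item 5: 3 − 0 = 3
  item 7: 0
  item 10: 0
  item 11: 0
Sum = 3 + 0 + 0 + 0 = 3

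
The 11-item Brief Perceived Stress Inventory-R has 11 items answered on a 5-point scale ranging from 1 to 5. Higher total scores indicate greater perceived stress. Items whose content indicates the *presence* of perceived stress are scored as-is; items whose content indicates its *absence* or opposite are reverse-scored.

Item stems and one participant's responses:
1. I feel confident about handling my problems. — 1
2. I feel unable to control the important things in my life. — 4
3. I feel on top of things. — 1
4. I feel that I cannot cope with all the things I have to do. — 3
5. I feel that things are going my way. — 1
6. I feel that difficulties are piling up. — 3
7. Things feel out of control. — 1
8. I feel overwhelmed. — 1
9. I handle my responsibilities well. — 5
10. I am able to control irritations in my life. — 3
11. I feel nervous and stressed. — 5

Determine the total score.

36

Items 1, 3, 5, 9, 10 describe the absence/opposite of perceived stress → reverse-score.
on a 1–5 scale, reversed = 6 − raw.
  item 1: 6 − 1 = 5
  item 2: 4
  item 3: 6 − 1 = 5
  item 4: 3
  item 5: 6 − 1 = 5
  item 6: 3
  item 7: 1
  item 8: 1
  item 9: 6 − 5 = 1
  item 10: 6 − 3 = 3
  item 11: 5
Total = 5 + 4 + 5 + 3 + 5 + 3 + 1 + 1 + 1 + 3 + 5 = 36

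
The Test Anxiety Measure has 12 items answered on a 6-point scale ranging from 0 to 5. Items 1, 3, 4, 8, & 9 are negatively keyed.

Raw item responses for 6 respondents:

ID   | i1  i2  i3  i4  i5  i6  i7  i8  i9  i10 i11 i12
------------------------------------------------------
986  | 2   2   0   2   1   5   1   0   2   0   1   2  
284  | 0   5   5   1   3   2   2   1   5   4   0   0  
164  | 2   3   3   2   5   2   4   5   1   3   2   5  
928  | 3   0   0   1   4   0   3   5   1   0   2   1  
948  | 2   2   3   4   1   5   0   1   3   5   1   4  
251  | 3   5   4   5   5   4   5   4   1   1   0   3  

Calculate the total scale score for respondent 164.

Respondent 164 raw: 2, 3, 3, 2, 5, 2, 4, 5, 1, 3, 2, 5.
Reverse-coded (reversed = (0+5) − raw = 5 − raw):
  item 1: 5 − 2 = 3
  item 2: 3
  item 3: 5 − 3 = 2
  item 4: 5 − 2 = 3
  item 5: 5
  item 6: 2
  item 7: 4
  item 8: 5 − 5 = 0
  item 9: 5 − 1 = 4
  item 10: 3
  item 11: 2
  item 12: 5
Sum = 3 + 3 + 2 + 3 + 5 + 2 + 4 + 0 + 4 + 3 + 2 + 5 = 36

36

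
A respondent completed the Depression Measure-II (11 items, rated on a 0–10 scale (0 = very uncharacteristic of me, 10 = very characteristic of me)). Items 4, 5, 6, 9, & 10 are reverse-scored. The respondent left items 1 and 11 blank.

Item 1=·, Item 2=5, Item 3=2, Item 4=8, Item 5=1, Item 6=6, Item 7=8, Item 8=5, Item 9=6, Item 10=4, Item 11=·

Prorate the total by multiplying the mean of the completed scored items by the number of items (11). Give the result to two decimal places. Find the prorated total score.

55.00

Reverse-coded (reverse-coded value = 10 − response):
  item 4: 10 − 8 = 2
  item 5: 10 − 1 = 9
  item 6: 10 − 6 = 4
  item 9: 10 − 6 = 4
  item 10: 10 − 4 = 6
Completed scored items (9 of 11): 5, 2, 2, 9, 4, 8, 5, 4, 6; sum = 45.
Person mean = 45 / 9 ≈ 5.0000
Prorated total = (45 / 9) × 11 = 55.00 (to 2 dp)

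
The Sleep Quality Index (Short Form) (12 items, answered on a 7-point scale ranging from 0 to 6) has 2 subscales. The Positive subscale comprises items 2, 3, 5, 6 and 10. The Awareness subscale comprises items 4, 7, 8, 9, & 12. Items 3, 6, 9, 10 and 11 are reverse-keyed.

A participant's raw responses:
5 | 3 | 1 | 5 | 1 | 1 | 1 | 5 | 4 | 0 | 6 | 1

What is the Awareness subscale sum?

Awareness items: 4, 7, 8, 9, 12.
Of these, item 9 is reverse-keyed; reversed = (0+6) − raw = 6 − raw.
  item 4: 5
  item 7: 1
  item 8: 5
  item 9: 6 − 4 = 2
  item 12: 1
Sum = 5 + 1 + 5 + 2 + 1 = 14

14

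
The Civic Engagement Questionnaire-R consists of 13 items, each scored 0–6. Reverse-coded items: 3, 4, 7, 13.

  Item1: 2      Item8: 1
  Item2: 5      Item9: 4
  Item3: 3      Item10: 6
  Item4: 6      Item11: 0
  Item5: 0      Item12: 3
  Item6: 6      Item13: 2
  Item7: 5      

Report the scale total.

Reversing items 3, 4, 7, & 13 with 6 − raw:
Total = 2 + 5 + (6−3) + (6−6) + 0 + 6 + (6−5) + 1 + 4 + 6 + 0 + 3 + (6−2)
      = 2 + 5 + 3 + 0 + 0 + 6 + 1 + 1 + 4 + 6 + 0 + 3 + 4 = 35

35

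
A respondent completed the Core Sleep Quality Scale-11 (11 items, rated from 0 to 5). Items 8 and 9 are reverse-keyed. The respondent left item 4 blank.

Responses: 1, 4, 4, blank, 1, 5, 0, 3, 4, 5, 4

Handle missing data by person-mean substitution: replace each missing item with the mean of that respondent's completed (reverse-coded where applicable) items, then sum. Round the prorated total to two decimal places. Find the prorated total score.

Reverse-coded (reversed = (0+5) − raw = 5 − raw):
  item 8: 5 − 3 = 2
  item 9: 5 − 4 = 1
Completed scored items (10 of 11): 1, 4, 4, 1, 5, 0, 2, 1, 5, 4; sum = 27.
Person mean = 27 / 10 ≈ 2.7000
Prorated total = (27 / 10) × 11 = 29.70 (to 2 dp)

29.70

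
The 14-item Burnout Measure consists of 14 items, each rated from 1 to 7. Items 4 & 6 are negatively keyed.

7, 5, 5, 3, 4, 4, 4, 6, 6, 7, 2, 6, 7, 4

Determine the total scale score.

Negatively keyed items use 8 − raw:
  item 4: 8 − 3 = 5
  item 6: 8 − 4 = 4
Scored responses: 7, 5, 5, 5, 4, 4, 4, 6, 6, 7, 2, 6, 7, 4
Total = 7 + 5 + 5 + 5 + 4 + 4 + 4 + 6 + 6 + 7 + 2 + 6 + 7 + 4 = 72

72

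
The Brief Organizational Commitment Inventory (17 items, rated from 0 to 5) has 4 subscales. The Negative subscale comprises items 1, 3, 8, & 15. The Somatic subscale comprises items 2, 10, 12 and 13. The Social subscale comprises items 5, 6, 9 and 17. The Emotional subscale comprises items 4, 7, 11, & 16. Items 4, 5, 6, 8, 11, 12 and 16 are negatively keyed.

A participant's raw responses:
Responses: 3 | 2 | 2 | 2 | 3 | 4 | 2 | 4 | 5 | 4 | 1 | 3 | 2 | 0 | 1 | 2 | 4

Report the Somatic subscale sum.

10

Somatic items: 2, 10, 12, 13.
Of these, item 12 is negatively keyed; reversed = (0+5) − raw = 5 − raw.
  item 2: 2
  item 10: 4
  item 12: 5 − 3 = 2
  item 13: 2
Sum = 2 + 4 + 2 + 2 = 10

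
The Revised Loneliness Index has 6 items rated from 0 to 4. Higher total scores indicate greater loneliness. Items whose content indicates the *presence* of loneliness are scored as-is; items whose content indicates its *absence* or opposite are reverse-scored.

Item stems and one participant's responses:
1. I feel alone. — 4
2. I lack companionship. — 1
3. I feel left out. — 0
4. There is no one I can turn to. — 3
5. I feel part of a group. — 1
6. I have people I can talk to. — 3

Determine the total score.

12

Items 5, 6 describe the absence/opposite of loneliness → reverse-score.
reversed = (0+4) − raw = 4 − raw.
  item 1: 4
  item 2: 1
  item 3: 0
  item 4: 3
  item 5: 4 − 1 = 3
  item 6: 4 − 3 = 1
Total = 4 + 1 + 0 + 3 + 3 + 1 = 12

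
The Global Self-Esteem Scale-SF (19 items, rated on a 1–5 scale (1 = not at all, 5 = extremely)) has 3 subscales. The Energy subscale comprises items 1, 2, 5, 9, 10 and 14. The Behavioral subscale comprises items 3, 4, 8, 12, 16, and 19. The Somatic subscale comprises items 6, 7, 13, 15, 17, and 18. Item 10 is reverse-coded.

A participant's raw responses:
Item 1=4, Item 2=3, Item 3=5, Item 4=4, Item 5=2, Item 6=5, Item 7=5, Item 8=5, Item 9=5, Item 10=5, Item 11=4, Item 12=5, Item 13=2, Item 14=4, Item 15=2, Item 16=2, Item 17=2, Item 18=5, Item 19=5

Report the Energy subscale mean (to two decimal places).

Energy items: 1, 2, 5, 9, 10, 14.
Of these, item 10 is reverse-coded; reversed = (1+5) − raw = 6 − raw.
  item 1: 4
  item 2: 3
  item 5: 2
  item 9: 5
  item 10: 6 − 5 = 1
  item 14: 4
Sum = 4 + 3 + 2 + 5 + 1 + 4 = 19
Mean = 19 / 6 = 3.17

3.17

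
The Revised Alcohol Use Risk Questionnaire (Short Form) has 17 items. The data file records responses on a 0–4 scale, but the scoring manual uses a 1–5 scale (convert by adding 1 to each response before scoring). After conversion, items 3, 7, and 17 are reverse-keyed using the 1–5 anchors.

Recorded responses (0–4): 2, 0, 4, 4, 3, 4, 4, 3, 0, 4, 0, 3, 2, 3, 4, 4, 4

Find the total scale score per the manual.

53

Convert to 1–5: 3, 1, 5, 5, 4, 5, 5, 4, 1, 5, 1, 4, 3, 4, 5, 5, 5
Reverse-coded (reverse-coded value = 6 − response):
  item 3: 6 − 5 = 1
  item 7: 6 − 5 = 1
  item 17: 6 − 5 = 1
Scored: 3, 1, 1, 5, 4, 5, 1, 4, 1, 5, 1, 4, 3, 4, 5, 5, 1
Total = 53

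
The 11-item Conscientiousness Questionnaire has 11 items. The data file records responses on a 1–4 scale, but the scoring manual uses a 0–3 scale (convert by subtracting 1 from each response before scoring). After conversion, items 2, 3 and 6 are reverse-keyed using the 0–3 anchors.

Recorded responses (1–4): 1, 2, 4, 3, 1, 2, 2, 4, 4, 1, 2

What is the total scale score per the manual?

Convert to 0–3: 0, 1, 3, 2, 0, 1, 1, 3, 3, 0, 1
Reverse-coded (on a 0–3 scale, reversed = 3 − raw):
  item 2: 3 − 1 = 2
  item 3: 3 − 3 = 0
  item 6: 3 − 1 = 2
Scored: 0, 2, 0, 2, 0, 2, 1, 3, 3, 0, 1
Total = 14

14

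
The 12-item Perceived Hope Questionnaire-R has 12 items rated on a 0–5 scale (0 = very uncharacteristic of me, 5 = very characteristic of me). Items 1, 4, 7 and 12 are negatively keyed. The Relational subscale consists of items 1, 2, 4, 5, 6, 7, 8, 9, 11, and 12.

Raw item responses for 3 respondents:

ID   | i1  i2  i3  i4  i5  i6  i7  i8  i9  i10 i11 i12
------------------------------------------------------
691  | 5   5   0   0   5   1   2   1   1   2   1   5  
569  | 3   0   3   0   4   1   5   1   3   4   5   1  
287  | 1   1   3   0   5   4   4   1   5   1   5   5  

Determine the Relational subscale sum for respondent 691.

Respondent 691 raw: 5, 5, 0, 0, 5, 1, 2, 1, 1, 2, 1, 5.
Relational items: 1, 2, 4, 5, 6, 7, 8, 9, 11, 12.
Reverse-coded (reversed = (0+5) − raw = 5 − raw):
  item 1: 5 − 5 = 0
  item 2: 5
  item 4: 5 − 0 = 5
  item 5: 5
  item 6: 1
  item 7: 5 − 2 = 3
  item 8: 1
  item 9: 1
  item 11: 1
  item 12: 5 − 5 = 0
Sum = 0 + 5 + 5 + 5 + 1 + 3 + 1 + 1 + 1 + 0 = 22

22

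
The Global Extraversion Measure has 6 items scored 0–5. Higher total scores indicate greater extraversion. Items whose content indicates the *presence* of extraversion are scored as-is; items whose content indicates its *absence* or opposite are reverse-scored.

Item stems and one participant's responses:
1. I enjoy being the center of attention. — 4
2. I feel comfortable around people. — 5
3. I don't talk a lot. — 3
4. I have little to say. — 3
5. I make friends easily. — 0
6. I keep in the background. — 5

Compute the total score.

Items 3, 4, 6 describe the absence/opposite of extraversion → reverse-score.
on a 0–5 scale, reversed = 5 − raw.
  item 1: 4
  item 2: 5
  item 3: 5 − 3 = 2
  item 4: 5 − 3 = 2
  item 5: 0
  item 6: 5 − 5 = 0
Total = 4 + 5 + 2 + 2 + 0 + 0 = 13

13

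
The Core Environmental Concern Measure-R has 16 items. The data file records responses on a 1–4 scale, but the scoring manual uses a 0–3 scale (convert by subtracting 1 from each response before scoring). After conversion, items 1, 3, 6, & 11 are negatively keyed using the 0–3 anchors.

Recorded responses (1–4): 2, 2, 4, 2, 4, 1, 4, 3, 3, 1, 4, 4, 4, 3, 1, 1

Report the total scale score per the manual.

Convert to 0–3: 1, 1, 3, 1, 3, 0, 3, 2, 2, 0, 3, 3, 3, 2, 0, 0
Reverse-coded (reverse-coded value = 3 − response):
  item 1: 3 − 1 = 2
  item 3: 3 − 3 = 0
  item 6: 3 − 0 = 3
  item 11: 3 − 3 = 0
Scored: 2, 1, 0, 1, 3, 3, 3, 2, 2, 0, 0, 3, 3, 2, 0, 0
Total = 25

25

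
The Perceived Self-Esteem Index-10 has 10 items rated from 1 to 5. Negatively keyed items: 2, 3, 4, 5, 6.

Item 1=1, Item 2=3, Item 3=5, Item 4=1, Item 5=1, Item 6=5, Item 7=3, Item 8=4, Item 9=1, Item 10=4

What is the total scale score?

Reverse-coded items (reverse-coded value = 6 − response):
  item 2: 6 − 3 = 3
  item 3: 6 − 5 = 1
  item 4: 6 − 1 = 5
  item 5: 6 − 1 = 5
  item 6: 6 − 5 = 1
Scored items: 1, 3, 1, 5, 5, 1, 3, 4, 1, 4
Total = 1 + 3 + 1 + 5 + 5 + 1 + 3 + 4 + 1 + 4 = 28

28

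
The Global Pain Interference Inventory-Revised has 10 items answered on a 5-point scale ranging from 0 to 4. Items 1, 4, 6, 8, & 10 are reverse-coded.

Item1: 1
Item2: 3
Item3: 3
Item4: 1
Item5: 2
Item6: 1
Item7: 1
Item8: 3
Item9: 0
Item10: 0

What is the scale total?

23

Raw sum = 15. Reverse-coded items: 1, 4, 6, 8, 10; their raw sum = 6.
Each reversal replaces raw with 4 − raw, changing the total by 4 − 2·raw per item.
Total = 15 + 5·4 − 2·6 = 15 + 20 − 12 = 23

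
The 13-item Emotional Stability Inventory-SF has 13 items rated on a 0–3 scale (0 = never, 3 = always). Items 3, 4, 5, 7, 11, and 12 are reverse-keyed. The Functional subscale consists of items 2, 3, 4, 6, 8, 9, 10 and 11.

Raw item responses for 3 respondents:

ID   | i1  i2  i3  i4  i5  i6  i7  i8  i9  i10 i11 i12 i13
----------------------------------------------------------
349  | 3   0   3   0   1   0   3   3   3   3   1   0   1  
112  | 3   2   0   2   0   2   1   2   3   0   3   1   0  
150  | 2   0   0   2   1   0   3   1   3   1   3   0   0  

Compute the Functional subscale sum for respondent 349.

14

Respondent 349 raw: 3, 0, 3, 0, 1, 0, 3, 3, 3, 3, 1, 0, 1.
Functional items: 2, 3, 4, 6, 8, 9, 10, 11.
Reverse-coded (reverse-coded value = 3 − response):
  item 2: 0
  item 3: 3 − 3 = 0
  item 4: 3 − 0 = 3
  item 6: 0
  item 8: 3
  item 9: 3
  item 10: 3
  item 11: 3 − 1 = 2
Sum = 0 + 0 + 3 + 0 + 3 + 3 + 3 + 2 = 14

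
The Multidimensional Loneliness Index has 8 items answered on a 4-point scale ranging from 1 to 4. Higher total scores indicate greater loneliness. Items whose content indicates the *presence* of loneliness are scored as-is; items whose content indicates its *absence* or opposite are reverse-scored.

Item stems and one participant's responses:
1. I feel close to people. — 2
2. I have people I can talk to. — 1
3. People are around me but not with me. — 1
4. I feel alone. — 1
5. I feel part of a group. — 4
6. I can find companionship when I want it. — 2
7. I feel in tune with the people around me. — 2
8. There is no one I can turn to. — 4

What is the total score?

20

Items 1, 2, 5, 6, 7 describe the absence/opposite of loneliness → reverse-score.
on a 1–4 scale, reversed = 5 − raw.
  item 1: 5 − 2 = 3
  item 2: 5 − 1 = 4
  item 3: 1
  item 4: 1
  item 5: 5 − 4 = 1
  item 6: 5 − 2 = 3
  item 7: 5 − 2 = 3
  item 8: 4
Total = 3 + 4 + 1 + 1 + 1 + 3 + 3 + 4 = 20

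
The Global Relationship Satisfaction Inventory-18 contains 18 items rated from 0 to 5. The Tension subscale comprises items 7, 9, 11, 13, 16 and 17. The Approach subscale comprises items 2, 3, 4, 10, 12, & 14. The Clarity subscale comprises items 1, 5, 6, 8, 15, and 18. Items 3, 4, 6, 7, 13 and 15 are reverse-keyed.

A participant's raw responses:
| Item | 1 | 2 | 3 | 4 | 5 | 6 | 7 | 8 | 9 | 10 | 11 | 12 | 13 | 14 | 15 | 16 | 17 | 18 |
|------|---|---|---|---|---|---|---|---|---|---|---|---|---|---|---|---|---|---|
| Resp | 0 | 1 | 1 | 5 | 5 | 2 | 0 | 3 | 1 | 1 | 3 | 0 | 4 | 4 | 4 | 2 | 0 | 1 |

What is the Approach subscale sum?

Approach items: 2, 3, 4, 10, 12, 14.
Of these, items 3 & 4 are reverse-keyed; reverse-coded value = 5 − response.
  item 2: 1
  item 3: 5 − 1 = 4
  item 4: 5 − 5 = 0
  item 10: 1
  item 12: 0
  item 14: 4
Sum = 1 + 4 + 0 + 1 + 0 + 4 = 10

10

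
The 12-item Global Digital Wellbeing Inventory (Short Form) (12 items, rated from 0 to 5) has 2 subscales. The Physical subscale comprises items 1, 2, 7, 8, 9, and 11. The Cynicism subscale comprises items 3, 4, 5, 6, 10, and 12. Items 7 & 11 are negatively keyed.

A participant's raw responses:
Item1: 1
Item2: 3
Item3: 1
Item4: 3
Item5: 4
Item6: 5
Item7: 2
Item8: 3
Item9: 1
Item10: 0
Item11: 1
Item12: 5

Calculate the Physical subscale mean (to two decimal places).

2.50

Physical items: 1, 2, 7, 8, 9, 11.
Of these, items 7 & 11 are negatively keyed; reversed = (0+5) − raw = 5 − raw.
  item 1: 1
  item 2: 3
  item 7: 5 − 2 = 3
  item 8: 3
  item 9: 1
  item 11: 5 − 1 = 4
Sum = 1 + 3 + 3 + 3 + 1 + 4 = 15
Mean = 15 / 6 = 2.50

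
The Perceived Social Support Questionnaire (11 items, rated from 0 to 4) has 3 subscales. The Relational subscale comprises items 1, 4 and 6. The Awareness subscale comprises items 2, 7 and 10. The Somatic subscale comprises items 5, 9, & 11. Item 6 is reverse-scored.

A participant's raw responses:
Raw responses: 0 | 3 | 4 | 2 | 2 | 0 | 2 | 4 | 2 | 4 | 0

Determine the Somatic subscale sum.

4

Somatic items: 5, 9, 11.
  item 5: 2
  item 9: 2
  item 11: 0
Sum = 2 + 2 + 0 = 4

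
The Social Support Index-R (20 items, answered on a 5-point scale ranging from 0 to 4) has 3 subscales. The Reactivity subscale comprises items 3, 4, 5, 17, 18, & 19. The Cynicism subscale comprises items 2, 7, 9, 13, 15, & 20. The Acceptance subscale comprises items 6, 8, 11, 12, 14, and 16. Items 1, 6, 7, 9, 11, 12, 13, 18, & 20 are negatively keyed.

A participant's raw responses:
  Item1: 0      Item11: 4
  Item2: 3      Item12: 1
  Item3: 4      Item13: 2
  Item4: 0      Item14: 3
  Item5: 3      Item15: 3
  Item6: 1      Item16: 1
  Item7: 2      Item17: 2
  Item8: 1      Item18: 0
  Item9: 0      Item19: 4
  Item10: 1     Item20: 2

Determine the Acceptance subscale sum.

11

Acceptance items: 6, 8, 11, 12, 14, 16.
Of these, items 6, 11, and 12 are negatively keyed; reverse-coded value = 4 − response.
  item 6: 4 − 1 = 3
  item 8: 1
  item 11: 4 − 4 = 0
  item 12: 4 − 1 = 3
  item 14: 3
  item 16: 1
Sum = 3 + 1 + 0 + 3 + 3 + 1 = 11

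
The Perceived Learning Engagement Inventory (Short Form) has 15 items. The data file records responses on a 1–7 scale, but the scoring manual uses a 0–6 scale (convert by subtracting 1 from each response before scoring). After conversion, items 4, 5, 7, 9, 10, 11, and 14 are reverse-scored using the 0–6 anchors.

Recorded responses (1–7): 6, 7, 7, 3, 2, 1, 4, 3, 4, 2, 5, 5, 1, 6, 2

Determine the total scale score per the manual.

Convert to 0–6: 5, 6, 6, 2, 1, 0, 3, 2, 3, 1, 4, 4, 0, 5, 1
Reverse-coded (on a 0–6 scale, reversed = 6 − raw):
  item 4: 6 − 2 = 4
  item 5: 6 − 1 = 5
  item 7: 6 − 3 = 3
  item 9: 6 − 3 = 3
  item 10: 6 − 1 = 5
  item 11: 6 − 4 = 2
  item 14: 6 − 5 = 1
Scored: 5, 6, 6, 4, 5, 0, 3, 2, 3, 5, 2, 4, 0, 1, 1
Total = 47

47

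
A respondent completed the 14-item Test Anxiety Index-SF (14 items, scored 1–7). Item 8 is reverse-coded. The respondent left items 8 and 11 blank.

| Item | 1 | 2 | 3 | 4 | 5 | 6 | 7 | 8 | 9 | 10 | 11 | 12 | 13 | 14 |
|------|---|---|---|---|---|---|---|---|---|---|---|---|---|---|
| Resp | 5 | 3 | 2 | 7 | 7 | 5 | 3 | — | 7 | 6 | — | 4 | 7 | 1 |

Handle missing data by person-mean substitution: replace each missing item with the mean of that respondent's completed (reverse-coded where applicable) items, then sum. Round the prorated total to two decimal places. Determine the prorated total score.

66.50

Reverse-coded (reversed = (1+7) − raw = 8 − raw):
Completed scored items (12 of 14): 5, 3, 2, 7, 7, 5, 3, 7, 6, 4, 7, 1; sum = 57.
Person mean = 57 / 12 ≈ 4.7500
Prorated total = (57 / 12) × 14 = 66.50 (to 2 dp)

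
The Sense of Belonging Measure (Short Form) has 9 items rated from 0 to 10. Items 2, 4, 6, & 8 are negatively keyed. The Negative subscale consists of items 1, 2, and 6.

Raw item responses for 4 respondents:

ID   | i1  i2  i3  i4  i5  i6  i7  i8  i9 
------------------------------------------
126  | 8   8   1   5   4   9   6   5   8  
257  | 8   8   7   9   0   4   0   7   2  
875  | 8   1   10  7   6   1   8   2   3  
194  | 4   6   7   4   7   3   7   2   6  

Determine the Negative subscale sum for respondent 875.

26

Respondent 875 raw: 8, 1, 10, 7, 6, 1, 8, 2, 3.
Negative items: 1, 2, 6.
Reverse-coded (reversed = (0+10) − raw = 10 − raw):
  item 1: 8
  item 2: 10 − 1 = 9
  item 6: 10 − 1 = 9
Sum = 8 + 9 + 9 = 26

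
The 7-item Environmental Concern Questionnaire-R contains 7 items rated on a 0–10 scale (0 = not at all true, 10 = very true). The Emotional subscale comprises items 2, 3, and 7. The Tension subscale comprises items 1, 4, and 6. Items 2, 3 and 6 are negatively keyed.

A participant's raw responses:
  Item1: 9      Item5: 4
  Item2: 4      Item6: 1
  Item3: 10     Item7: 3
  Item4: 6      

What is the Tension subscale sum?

24

Tension items: 1, 4, 6.
Of these, item 6 is negatively keyed; on a 0–10 scale, reversed = 10 − raw.
  item 1: 9
  item 4: 6
  item 6: 10 − 1 = 9
Sum = 9 + 6 + 9 = 24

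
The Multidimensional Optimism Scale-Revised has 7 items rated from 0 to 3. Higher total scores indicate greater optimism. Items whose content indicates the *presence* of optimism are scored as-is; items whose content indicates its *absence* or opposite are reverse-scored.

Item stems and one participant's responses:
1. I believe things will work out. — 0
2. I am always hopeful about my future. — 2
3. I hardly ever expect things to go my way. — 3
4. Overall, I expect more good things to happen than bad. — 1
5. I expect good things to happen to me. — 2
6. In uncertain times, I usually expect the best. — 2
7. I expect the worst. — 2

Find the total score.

Items 3, 7 describe the absence/opposite of optimism → reverse-score.
on a 0–3 scale, reversed = 3 − raw.
  item 1: 0
  item 2: 2
  item 3: 3 − 3 = 0
  item 4: 1
  item 5: 2
  item 6: 2
  item 7: 3 − 2 = 1
Total = 0 + 2 + 0 + 1 + 2 + 2 + 1 = 8

8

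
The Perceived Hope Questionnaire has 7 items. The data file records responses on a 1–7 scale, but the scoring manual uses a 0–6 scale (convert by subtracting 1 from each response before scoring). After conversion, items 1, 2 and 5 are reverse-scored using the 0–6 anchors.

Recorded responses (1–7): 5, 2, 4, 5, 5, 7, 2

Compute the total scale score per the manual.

Convert to 0–6: 4, 1, 3, 4, 4, 6, 1
Reverse-coded (reverse-coded value = 6 − response):
  item 1: 6 − 4 = 2
  item 2: 6 − 1 = 5
  item 5: 6 − 4 = 2
Scored: 2, 5, 3, 4, 2, 6, 1
Total = 23

23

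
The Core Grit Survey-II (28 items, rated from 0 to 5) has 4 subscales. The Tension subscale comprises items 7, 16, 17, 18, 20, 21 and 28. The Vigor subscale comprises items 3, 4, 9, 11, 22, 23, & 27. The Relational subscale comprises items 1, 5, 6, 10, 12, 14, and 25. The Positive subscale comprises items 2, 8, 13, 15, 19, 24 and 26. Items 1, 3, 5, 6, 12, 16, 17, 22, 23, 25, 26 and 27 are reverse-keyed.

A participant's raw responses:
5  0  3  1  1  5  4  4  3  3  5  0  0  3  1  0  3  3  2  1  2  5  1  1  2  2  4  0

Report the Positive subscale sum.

Positive items: 2, 8, 13, 15, 19, 24, 26.
Of these, item 26 is reverse-keyed; reverse-coded value = 5 − response.
  item 2: 0
  item 8: 4
  item 13: 0
  item 15: 1
  item 19: 2
  item 24: 1
  item 26: 5 − 2 = 3
Sum = 0 + 4 + 0 + 1 + 2 + 1 + 3 = 11

11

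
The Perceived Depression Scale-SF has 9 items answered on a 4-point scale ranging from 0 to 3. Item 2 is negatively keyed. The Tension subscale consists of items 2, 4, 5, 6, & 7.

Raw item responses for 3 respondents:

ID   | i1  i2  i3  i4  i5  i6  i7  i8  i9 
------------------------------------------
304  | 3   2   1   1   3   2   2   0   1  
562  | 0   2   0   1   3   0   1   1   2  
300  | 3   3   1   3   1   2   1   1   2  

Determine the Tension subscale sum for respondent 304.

9

Respondent 304 raw: 3, 2, 1, 1, 3, 2, 2, 0, 1.
Tension items: 2, 4, 5, 6, 7.
Reverse-coded (reversed = (0+3) − raw = 3 − raw):
  item 2: 3 − 2 = 1
  item 4: 1
  item 5: 3
  item 6: 2
  item 7: 2
Sum = 1 + 1 + 3 + 2 + 2 = 9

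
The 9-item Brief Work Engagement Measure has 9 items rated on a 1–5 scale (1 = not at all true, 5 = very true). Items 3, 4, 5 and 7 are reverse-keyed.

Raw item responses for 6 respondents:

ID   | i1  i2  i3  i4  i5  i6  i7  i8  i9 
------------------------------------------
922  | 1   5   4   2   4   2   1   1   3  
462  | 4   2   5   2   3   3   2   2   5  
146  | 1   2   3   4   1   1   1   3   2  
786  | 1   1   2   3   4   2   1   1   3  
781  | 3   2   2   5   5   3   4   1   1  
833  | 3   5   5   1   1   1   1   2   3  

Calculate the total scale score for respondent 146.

24

Respondent 146 raw: 1, 2, 3, 4, 1, 1, 1, 3, 2.
Reverse-coded (reverse-coded value = 6 − response):
  item 1: 1
  item 2: 2
  item 3: 6 − 3 = 3
  item 4: 6 − 4 = 2
  item 5: 6 − 1 = 5
  item 6: 1
  item 7: 6 − 1 = 5
  item 8: 3
  item 9: 2
Sum = 1 + 2 + 3 + 2 + 5 + 1 + 5 + 3 + 2 = 24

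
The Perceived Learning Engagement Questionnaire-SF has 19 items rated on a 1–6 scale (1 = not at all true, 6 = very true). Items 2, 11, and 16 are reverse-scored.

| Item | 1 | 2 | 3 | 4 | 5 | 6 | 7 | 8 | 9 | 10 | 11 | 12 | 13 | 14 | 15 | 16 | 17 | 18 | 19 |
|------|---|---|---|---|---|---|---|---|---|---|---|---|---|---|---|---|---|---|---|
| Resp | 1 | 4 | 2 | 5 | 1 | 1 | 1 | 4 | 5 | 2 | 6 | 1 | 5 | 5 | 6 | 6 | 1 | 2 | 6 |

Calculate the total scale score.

53

Reverse-coded items (on a 1–6 scale, reversed = 7 − raw):
  item 2: 7 − 4 = 3
  item 11: 7 − 6 = 1
  item 16: 7 − 6 = 1
After reverse-coding: 1, 3, 2, 5, 1, 1, 1, 4, 5, 2, 1, 1, 5, 5, 6, 1, 1, 2, 6
Total = 1 + 3 + 2 + 5 + 1 + 1 + 1 + 4 + 5 + 2 + 1 + 1 + 5 + 5 + 6 + 1 + 1 + 2 + 6 = 53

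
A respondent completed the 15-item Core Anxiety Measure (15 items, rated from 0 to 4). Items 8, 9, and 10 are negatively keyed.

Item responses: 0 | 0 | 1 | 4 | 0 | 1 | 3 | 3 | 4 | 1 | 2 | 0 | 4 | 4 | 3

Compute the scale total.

Reversing items 8, 9 and 10 with 4 − raw:
Total = 0 + 0 + 1 + 4 + 0 + 1 + 3 + (4−3) + (4−4) + (4−1) + 2 + 0 + 4 + 4 + 3
      = 0 + 0 + 1 + 4 + 0 + 1 + 3 + 1 + 0 + 3 + 2 + 0 + 4 + 4 + 3 = 26

26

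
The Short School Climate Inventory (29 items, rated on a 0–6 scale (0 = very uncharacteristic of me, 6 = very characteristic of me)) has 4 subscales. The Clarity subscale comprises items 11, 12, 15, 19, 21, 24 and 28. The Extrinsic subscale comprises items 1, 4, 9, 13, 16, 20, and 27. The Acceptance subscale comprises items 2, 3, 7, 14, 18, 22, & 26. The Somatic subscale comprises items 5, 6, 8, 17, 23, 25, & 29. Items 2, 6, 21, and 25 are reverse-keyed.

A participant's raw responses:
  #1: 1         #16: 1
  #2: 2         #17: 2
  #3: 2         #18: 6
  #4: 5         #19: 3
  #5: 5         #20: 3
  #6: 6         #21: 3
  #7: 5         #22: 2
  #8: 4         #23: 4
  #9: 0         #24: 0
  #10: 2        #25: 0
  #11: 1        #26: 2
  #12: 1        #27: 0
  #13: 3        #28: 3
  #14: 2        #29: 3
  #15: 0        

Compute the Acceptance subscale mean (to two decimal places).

Acceptance items: 2, 3, 7, 14, 18, 22, 26.
Of these, item 2 is reverse-keyed; reverse-coded value = 6 − response.
  item 2: 6 − 2 = 4
  item 3: 2
  item 7: 5
  item 14: 2
  item 18: 6
  item 22: 2
  item 26: 2
Sum = 4 + 2 + 5 + 2 + 6 + 2 + 2 = 23
Mean = 23 / 7 = 3.29

3.29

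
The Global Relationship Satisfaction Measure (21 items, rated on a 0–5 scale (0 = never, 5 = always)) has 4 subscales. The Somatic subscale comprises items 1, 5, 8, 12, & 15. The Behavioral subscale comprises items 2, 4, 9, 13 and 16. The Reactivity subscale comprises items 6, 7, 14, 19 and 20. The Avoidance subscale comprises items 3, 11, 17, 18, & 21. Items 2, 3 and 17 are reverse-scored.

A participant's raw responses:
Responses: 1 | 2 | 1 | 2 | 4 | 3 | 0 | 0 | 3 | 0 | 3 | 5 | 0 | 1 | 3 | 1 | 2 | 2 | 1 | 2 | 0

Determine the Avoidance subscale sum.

12

Avoidance items: 3, 11, 17, 18, 21.
Of these, items 3 & 17 are reverse-scored; reversed = (0+5) − raw = 5 − raw.
  item 3: 5 − 1 = 4
  item 11: 3
  item 17: 5 − 2 = 3
  item 18: 2
  item 21: 0
Sum = 4 + 3 + 3 + 2 + 0 = 12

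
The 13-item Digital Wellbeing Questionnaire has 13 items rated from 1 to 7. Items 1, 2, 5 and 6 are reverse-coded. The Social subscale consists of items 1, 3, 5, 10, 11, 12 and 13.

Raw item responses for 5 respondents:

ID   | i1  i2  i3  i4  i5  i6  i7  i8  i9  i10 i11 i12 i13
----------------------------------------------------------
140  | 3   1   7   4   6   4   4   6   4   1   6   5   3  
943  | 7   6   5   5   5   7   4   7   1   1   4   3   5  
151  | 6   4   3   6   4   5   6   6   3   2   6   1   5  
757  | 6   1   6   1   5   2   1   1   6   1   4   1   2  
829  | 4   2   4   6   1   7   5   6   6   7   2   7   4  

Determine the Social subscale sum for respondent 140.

Respondent 140 raw: 3, 1, 7, 4, 6, 4, 4, 6, 4, 1, 6, 5, 3.
Social items: 1, 3, 5, 10, 11, 12, 13.
Reverse-coded (reverse-coded value = 8 − response):
  item 1: 8 − 3 = 5
  item 3: 7
  item 5: 8 − 6 = 2
  item 10: 1
  item 11: 6
  item 12: 5
  item 13: 3
Sum = 5 + 7 + 2 + 1 + 6 + 5 + 3 = 29

29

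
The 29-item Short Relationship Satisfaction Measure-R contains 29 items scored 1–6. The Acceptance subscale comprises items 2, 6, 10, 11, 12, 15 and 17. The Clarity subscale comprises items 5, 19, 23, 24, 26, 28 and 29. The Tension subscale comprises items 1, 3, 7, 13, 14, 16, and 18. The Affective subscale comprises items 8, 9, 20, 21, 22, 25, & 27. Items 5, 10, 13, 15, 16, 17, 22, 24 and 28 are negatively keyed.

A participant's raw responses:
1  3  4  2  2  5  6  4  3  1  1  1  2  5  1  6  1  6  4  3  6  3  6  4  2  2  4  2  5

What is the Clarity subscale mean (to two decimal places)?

4.29

Clarity items: 5, 19, 23, 24, 26, 28, 29.
Of these, items 5, 24, & 28 are negatively keyed; reverse-coded value = 7 − response.
  item 5: 7 − 2 = 5
  item 19: 4
  item 23: 6
  item 24: 7 − 4 = 3
  item 26: 2
  item 28: 7 − 2 = 5
  item 29: 5
Sum = 5 + 4 + 6 + 3 + 2 + 5 + 5 = 30
Mean = 30 / 7 = 4.29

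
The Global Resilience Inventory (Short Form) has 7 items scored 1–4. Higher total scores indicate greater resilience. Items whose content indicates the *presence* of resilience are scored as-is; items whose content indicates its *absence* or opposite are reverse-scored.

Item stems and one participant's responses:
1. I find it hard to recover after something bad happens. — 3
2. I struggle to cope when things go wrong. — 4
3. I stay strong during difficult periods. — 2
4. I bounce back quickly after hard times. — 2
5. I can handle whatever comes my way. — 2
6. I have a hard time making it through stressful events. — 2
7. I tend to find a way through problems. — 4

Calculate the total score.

Items 1, 2, 6 describe the absence/opposite of resilience → reverse-score.
reversed = (1+4) − raw = 5 − raw.
  item 1: 5 − 3 = 2
  item 2: 5 − 4 = 1
  item 3: 2
  item 4: 2
  item 5: 2
  item 6: 5 − 2 = 3
  item 7: 4
Total = 2 + 1 + 2 + 2 + 2 + 3 + 4 = 16

16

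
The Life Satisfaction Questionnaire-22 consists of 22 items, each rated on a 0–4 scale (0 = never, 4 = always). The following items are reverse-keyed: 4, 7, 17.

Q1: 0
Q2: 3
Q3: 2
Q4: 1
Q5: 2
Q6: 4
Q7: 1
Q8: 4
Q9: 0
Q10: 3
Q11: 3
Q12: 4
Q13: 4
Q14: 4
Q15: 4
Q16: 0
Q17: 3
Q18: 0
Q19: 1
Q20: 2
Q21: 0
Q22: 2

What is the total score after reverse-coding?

49

Raw sum = 47. Reverse-keyed items: 4, 7, 17; their raw sum = 5.
Each reversal replaces raw with 4 − raw, changing the total by 4 − 2·raw per item.
Total = 47 + 3·4 − 2·5 = 47 + 12 − 10 = 49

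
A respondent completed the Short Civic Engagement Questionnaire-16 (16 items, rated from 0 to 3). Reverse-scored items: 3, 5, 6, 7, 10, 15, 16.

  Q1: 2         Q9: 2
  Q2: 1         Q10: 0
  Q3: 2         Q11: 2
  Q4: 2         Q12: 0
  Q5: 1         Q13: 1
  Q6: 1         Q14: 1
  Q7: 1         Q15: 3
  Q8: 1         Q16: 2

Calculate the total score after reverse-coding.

Reverse-scored items use 3 − raw:
  item 3: 3 − 2 = 1
  item 5: 3 − 1 = 2
  item 6: 3 − 1 = 2
  item 7: 3 − 1 = 2
  item 10: 3 − 0 = 3
  item 15: 3 − 3 = 0
  item 16: 3 − 2 = 1
Scored items: 2, 1, 1, 2, 2, 2, 2, 1, 2, 3, 2, 0, 1, 1, 0, 1
Total = 2 + 1 + 1 + 2 + 2 + 2 + 2 + 1 + 2 + 3 + 2 + 0 + 1 + 1 + 0 + 1 = 23

23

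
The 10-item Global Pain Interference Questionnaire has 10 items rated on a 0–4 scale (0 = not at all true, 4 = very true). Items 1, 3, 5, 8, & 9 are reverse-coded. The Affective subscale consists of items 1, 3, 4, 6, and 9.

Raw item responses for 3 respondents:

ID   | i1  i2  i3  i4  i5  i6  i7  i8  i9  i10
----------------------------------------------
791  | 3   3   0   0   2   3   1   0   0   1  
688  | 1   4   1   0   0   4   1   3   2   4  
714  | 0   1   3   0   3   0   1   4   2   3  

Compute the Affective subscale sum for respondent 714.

7

Respondent 714 raw: 0, 1, 3, 0, 3, 0, 1, 4, 2, 3.
Affective items: 1, 3, 4, 6, 9.
Reverse-coded (on a 0–4 scale, reversed = 4 − raw):
  item 1: 4 − 0 = 4
  item 3: 4 − 3 = 1
  item 4: 0
  item 6: 0
  item 9: 4 − 2 = 2
Sum = 4 + 1 + 0 + 0 + 2 = 7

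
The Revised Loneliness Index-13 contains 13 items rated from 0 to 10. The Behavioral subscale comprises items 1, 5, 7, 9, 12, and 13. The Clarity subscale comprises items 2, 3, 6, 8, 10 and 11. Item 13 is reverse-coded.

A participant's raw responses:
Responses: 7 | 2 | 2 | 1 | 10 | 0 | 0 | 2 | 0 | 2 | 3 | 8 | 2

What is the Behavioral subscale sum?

Behavioral items: 1, 5, 7, 9, 12, 13.
Of these, item 13 is reverse-coded; reversed = (0+10) − raw = 10 − raw.
  item 1: 7
  item 5: 10
  item 7: 0
  item 9: 0
  item 12: 8
  item 13: 10 − 2 = 8
Sum = 7 + 10 + 0 + 0 + 8 + 8 = 33

33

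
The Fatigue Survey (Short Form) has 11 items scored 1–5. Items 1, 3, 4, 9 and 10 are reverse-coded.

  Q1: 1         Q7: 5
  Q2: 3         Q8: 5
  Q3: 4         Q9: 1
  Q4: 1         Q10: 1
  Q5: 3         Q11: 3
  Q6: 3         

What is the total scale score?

44

Reverse-coded items use 6 − raw:
  item 1: 6 − 1 = 5
  item 3: 6 − 4 = 2
  item 4: 6 − 1 = 5
  item 9: 6 − 1 = 5
  item 10: 6 − 1 = 5
Scored items: 5, 3, 2, 5, 3, 3, 5, 5, 5, 5, 3
Total = 5 + 3 + 2 + 5 + 3 + 3 + 5 + 5 + 5 + 5 + 3 = 44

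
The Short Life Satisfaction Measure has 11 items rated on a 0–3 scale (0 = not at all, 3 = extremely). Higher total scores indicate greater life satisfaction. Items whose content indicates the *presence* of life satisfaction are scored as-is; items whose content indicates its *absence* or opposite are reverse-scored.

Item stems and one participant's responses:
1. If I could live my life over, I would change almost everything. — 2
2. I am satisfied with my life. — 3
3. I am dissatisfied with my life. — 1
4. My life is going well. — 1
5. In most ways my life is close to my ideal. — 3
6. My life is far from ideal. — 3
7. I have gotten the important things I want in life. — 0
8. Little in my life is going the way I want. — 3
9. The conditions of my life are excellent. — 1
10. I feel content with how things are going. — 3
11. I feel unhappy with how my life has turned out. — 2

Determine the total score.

Items 1, 3, 6, 8, 11 describe the absence/opposite of life satisfaction → reverse-score.
reversed = (0+3) − raw = 3 − raw.
  item 1: 3 − 2 = 1
  item 2: 3
  item 3: 3 − 1 = 2
  item 4: 1
  item 5: 3
  item 6: 3 − 3 = 0
  item 7: 0
  item 8: 3 − 3 = 0
  item 9: 1
  item 10: 3
  item 11: 3 − 2 = 1
Total = 1 + 3 + 2 + 1 + 3 + 0 + 0 + 0 + 1 + 3 + 1 = 15

15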